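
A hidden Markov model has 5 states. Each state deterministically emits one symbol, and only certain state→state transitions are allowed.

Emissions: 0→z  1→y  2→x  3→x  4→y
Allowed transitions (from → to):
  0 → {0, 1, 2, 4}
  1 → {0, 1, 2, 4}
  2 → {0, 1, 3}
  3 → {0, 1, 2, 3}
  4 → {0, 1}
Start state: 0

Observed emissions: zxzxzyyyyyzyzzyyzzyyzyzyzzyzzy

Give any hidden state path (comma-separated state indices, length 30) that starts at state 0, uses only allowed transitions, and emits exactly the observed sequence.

0,2,0,2,0,1,4,1,4,1,0,1,0,0,1,4,0,0,1,4,0,4,0,1,0,0,4,0,0,4

  t0 'z' -> {0}, take 0 (start)
  t1 'x' -> {2,3}, take 2 (0->2 ok)
  t2 'z' -> {0}, take 0 (2->0 ok)
  t3 'x' -> {2,3}, take 2 (0->2 ok)
  t4 'z' -> {0}, take 0 (2->0 ok)
  t5 'y' -> {1,4}, take 1 (0->1 ok)
  t6 'y' -> {1,4}, take 4 (1->4 ok)
  t7 'y' -> {1,4}, take 1 (4->1 ok)
  t8 'y' -> {1,4}, take 4 (1->4 ok)
  t9 'y' -> {1,4}, take 1 (4->1 ok)
  t10 'z' -> {0}, take 0 (1->0 ok)
  t11 'y' -> {1,4}, take 1 (0->1 ok)
  t12 'z' -> {0}, take 0 (1->0 ok)
  t13 'z' -> {0}, take 0 (0->0 ok)
  t14 'y' -> {1,4}, take 1 (0->1 ok)
  t15 'y' -> {1,4}, take 4 (1->4 ok)
  t16 'z' -> {0}, take 0 (4->0 ok)
  t17 'z' -> {0}, take 0 (0->0 ok)
  t18 'y' -> {1,4}, take 1 (0->1 ok)
  t19 'y' -> {1,4}, take 4 (1->4 ok)
  t20 'z' -> {0}, take 0 (4->0 ok)
  t21 'y' -> {1,4}, take 4 (0->4 ok)
  t22 'z' -> {0}, take 0 (4->0 ok)
  t23 'y' -> {1,4}, take 1 (0->1 ok)
  t24 'z' -> {0}, take 0 (1->0 ok)
  t25 'z' -> {0}, take 0 (0->0 ok)
  t26 'y' -> {1,4}, take 4 (0->4 ok)
  t27 'z' -> {0}, take 0 (4->0 ok)
  t28 'z' -> {0}, take 0 (0->0 ok)
  t29 'y' -> {1,4}, take 4 (0->4 ok)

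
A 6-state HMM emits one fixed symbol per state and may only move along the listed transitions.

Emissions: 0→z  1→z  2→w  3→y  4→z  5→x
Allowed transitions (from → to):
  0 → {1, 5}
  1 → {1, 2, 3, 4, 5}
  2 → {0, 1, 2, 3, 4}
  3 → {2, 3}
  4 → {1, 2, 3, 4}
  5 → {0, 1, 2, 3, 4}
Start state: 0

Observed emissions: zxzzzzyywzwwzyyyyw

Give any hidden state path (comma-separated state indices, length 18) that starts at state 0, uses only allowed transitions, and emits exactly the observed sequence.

0,5,1,4,4,4,3,3,2,4,2,2,4,3,3,3,3,2

  t0 'z' -> {0,1,4}, take 0 (start)
  t1 'x' -> {5}, take 5 (0->5 ok)
  t2 'z' -> {0,1,4}, take 1 (5->1 ok)
  t3 'z' -> {0,1,4}, take 4 (1->4 ok)
  t4 'z' -> {0,1,4}, take 4 (4->4 ok)
  t5 'z' -> {0,1,4}, take 4 (4->4 ok)
  t6 'y' -> {3}, take 3 (4->3 ok)
  t7 'y' -> {3}, take 3 (3->3 ok)
  t8 'w' -> {2}, take 2 (3->2 ok)
  t9 'z' -> {0,1,4}, take 4 (2->4 ok)
  t10 'w' -> {2}, take 2 (4->2 ok)
  t11 'w' -> {2}, take 2 (2->2 ok)
  t12 'z' -> {0,1,4}, take 4 (2->4 ok)
  t13 'y' -> {3}, take 3 (4->3 ok)
  t14 'y' -> {3}, take 3 (3->3 ok)
  t15 'y' -> {3}, take 3 (3->3 ok)
  t16 'y' -> {3}, take 3 (3->3 ok)
  t17 'w' -> {2}, take 2 (3->2 ok)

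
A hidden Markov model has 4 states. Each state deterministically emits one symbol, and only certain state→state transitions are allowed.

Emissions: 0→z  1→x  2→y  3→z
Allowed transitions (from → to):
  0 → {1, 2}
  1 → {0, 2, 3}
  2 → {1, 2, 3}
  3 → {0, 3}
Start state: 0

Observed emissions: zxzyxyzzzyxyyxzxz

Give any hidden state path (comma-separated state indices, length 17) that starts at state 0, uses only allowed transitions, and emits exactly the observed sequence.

0,1,0,2,1,2,3,3,0,2,1,2,2,1,0,1,0

  0: obs=z cand={0,3} pick 0 [start]
  1: obs=x cand={1} pick 1 [0->1 ok]
  2: obs=z cand={0,3} pick 0 [1->0 ok]
  3: obs=y cand={2} pick 2 [0->2 ok]
  4: obs=x cand={1} pick 1 [2->1 ok]
  5: obs=y cand={2} pick 2 [1->2 ok]
  6: obs=z cand={0,3} pick 3 [2->3 ok]
  7: obs=z cand={0,3} pick 3 [3->3 ok]
  8: obs=z cand={0,3} pick 0 [3->0 ok]
  9: obs=y cand={2} pick 2 [0->2 ok]
  10: obs=x cand={1} pick 1 [2->1 ok]
  11: obs=y cand={2} pick 2 [1->2 ok]
  12: obs=y cand={2} pick 2 [2->2 ok]
  13: obs=x cand={1} pick 1 [2->1 ok]
  14: obs=z cand={0,3} pick 0 [1->0 ok]
  15: obs=x cand={1} pick 1 [0->1 ok]
  16: obs=z cand={0,3} pick 0 [1->0 ok]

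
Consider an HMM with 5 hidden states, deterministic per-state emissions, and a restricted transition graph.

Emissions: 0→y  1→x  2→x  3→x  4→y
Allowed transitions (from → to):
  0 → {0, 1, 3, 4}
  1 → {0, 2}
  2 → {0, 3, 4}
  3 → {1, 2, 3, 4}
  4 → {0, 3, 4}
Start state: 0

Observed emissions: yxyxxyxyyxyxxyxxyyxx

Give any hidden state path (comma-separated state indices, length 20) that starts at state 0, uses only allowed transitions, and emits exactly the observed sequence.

  t0 'y' -> {0,4}, take 0 (start)
  t1 'x' -> {1,2,3}, take 1 (0->1 ok)
  t2 'y' -> {0,4}, take 0 (1->0 ok)
  t3 'x' -> {1,2,3}, take 1 (0->1 ok)
  t4 'x' -> {1,2,3}, take 2 (1->2 ok)
  t5 'y' -> {0,4}, take 4 (2->4 ok)
  t6 'x' -> {1,2,3}, take 3 (4->3 ok)
  t7 'y' -> {0,4}, take 4 (3->4 ok)
  t8 'y' -> {0,4}, take 0 (4->0 ok)
  t9 'x' -> {1,2,3}, take 1 (0->1 ok)
  t10 'y' -> {0,4}, take 0 (1->0 ok)
  t11 'x' -> {1,2,3}, take 1 (0->1 ok)
  t12 'x' -> {1,2,3}, take 2 (1->2 ok)
  t13 'y' -> {0,4}, take 4 (2->4 ok)
  t14 'x' -> {1,2,3}, take 3 (4->3 ok)
  t15 'x' -> {1,2,3}, take 2 (3->2 ok)
  t16 'y' -> {0,4}, take 4 (2->4 ok)
  t17 'y' -> {0,4}, take 0 (4->0 ok)
  t18 'x' -> {1,2,3}, take 3 (0->3 ok)
  t19 'x' -> {1,2,3}, take 2 (3->2 ok)

0,1,0,1,2,4,3,4,0,1,0,1,2,4,3,2,4,0,3,2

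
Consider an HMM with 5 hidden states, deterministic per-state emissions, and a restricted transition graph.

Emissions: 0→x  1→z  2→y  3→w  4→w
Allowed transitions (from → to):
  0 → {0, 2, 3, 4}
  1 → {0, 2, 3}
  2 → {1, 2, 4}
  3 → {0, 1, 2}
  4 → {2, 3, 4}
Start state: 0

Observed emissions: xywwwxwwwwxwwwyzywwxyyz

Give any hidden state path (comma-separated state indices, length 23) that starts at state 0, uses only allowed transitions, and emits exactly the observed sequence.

  [0] x  {0}  => 0  start
  [1] y  {2}  => 2  0->2 ok
  [2] w  {3,4}  => 4  2->4 ok
  [3] w  {3,4}  => 4  4->4 ok
  [4] w  {3,4}  => 3  4->3 ok
  [5] x  {0}  => 0  3->0 ok
  [6] w  {3,4}  => 4  0->4 ok
  [7] w  {3,4}  => 4  4->4 ok
  [8] w  {3,4}  => 4  4->4 ok
  [9] w  {3,4}  => 3  4->3 ok
  [10] x  {0}  => 0  3->0 ok
  [11] w  {3,4}  => 4  0->4 ok
  [12] w  {3,4}  => 4  4->4 ok
  [13] w  {3,4}  => 3  4->3 ok
  [14] y  {2}  => 2  3->2 ok
  [15] z  {1}  => 1  2->1 ok
  [16] y  {2}  => 2  1->2 ok
  [17] w  {3,4}  => 4  2->4 ok
  [18] w  {3,4}  => 3  4->3 ok
  [19] x  {0}  => 0  3->0 ok
  [20] y  {2}  => 2  0->2 ok
  [21] y  {2}  => 2  2->2 ok
  [22] z  {1}  => 1  2->1 ok

0,2,4,4,3,0,4,4,4,3,0,4,4,3,2,1,2,4,3,0,2,2,1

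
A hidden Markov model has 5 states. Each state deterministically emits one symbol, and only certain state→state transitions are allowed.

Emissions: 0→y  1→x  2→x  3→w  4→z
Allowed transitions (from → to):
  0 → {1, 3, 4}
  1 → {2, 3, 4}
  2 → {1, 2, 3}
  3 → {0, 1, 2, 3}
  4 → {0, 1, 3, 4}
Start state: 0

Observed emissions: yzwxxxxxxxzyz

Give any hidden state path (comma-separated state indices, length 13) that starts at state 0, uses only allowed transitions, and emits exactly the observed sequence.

  t0 'y' -> {0}, take 0 (start)
  t1 'z' -> {4}, take 4 (0->4 ok)
  t2 'w' -> {3}, take 3 (4->3 ok)
  t3 'x' -> {1,2}, take 1 (3->1 ok)
  t4 'x' -> {1,2}, take 2 (1->2 ok)
  t5 'x' -> {1,2}, take 2 (2->2 ok)
  t6 'x' -> {1,2}, take 1 (2->1 ok)
  t7 'x' -> {1,2}, take 2 (1->2 ok)
  t8 'x' -> {1,2}, take 2 (2->2 ok)
  t9 'x' -> {1,2}, take 1 (2->1 ok)
  t10 'z' -> {4}, take 4 (1->4 ok)
  t11 'y' -> {0}, take 0 (4->0 ok)
  t12 'z' -> {4}, take 4 (0->4 ok)

0,4,3,1,2,2,1,2,2,1,4,0,4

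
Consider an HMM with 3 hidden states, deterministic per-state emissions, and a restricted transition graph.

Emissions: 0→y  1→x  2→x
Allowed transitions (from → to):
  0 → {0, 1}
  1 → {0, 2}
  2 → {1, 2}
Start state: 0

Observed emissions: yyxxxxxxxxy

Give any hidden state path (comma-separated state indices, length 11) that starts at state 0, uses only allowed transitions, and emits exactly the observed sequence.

  [0] y  {0}  => 0  start
  [1] y  {0}  => 0  0->0 ok
  [2] x  {1,2}  => 1  0->1 ok
  [3] x  {1,2}  => 2  1->2 ok
  [4] x  {1,2}  => 2  2->2 ok
  [5] x  {1,2}  => 2  2->2 ok
  [6] x  {1,2}  => 2  2->2 ok
  [7] x  {1,2}  => 1  2->1 ok
  [8] x  {1,2}  => 2  1->2 ok
  [9] x  {1,2}  => 1  2->1 ok
  [10] y  {0}  => 0  1->0 ok

0,0,1,2,2,2,2,1,2,1,0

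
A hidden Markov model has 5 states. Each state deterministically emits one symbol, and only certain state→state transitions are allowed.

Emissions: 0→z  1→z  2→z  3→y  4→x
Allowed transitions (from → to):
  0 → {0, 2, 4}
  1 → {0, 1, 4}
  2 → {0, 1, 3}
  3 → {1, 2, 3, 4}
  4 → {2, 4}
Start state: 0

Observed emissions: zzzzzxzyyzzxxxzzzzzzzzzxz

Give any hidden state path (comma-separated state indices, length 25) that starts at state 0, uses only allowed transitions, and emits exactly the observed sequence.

0,0,0,0,0,4,2,3,3,1,1,4,4,4,2,1,0,2,1,0,2,0,0,4,2

  0: obs=z cand={0,1,2} pick 0 [start]
  1: obs=z cand={0,1,2} pick 0 [0->0 ok]
  2: obs=z cand={0,1,2} pick 0 [0->0 ok]
  3: obs=z cand={0,1,2} pick 0 [0->0 ok]
  4: obs=z cand={0,1,2} pick 0 [0->0 ok]
  5: obs=x cand={4} pick 4 [0->4 ok]
  6: obs=z cand={0,1,2} pick 2 [4->2 ok]
  7: obs=y cand={3} pick 3 [2->3 ok]
  8: obs=y cand={3} pick 3 [3->3 ok]
  9: obs=z cand={0,1,2} pick 1 [3->1 ok]
  10: obs=z cand={0,1,2} pick 1 [1->1 ok]
  11: obs=x cand={4} pick 4 [1->4 ok]
  12: obs=x cand={4} pick 4 [4->4 ok]
  13: obs=x cand={4} pick 4 [4->4 ok]
  14: obs=z cand={0,1,2} pick 2 [4->2 ok]
  15: obs=z cand={0,1,2} pick 1 [2->1 ok]
  16: obs=z cand={0,1,2} pick 0 [1->0 ok]
  17: obs=z cand={0,1,2} pick 2 [0->2 ok]
  18: obs=z cand={0,1,2} pick 1 [2->1 ok]
  19: obs=z cand={0,1,2} pick 0 [1->0 ok]
  20: obs=z cand={0,1,2} pick 2 [0->2 ok]
  21: obs=z cand={0,1,2} pick 0 [2->0 ok]
  22: obs=z cand={0,1,2} pick 0 [0->0 ok]
  23: obs=x cand={4} pick 4 [0->4 ok]
  24: obs=z cand={0,1,2} pick 2 [4->2 ok]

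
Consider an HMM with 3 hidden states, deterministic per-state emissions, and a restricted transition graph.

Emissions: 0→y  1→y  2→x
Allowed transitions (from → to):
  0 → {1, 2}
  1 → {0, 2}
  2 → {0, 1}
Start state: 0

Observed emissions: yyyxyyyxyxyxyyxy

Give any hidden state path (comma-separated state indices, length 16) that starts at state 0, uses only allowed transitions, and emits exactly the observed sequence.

0,1,0,2,0,1,0,2,1,2,0,2,1,0,2,0

  [0] y  {0,1}  => 0  start
  [1] y  {0,1}  => 1  0->1 ok
  [2] y  {0,1}  => 0  1->0 ok
  [3] x  {2}  => 2  0->2 ok
  [4] y  {0,1}  => 0  2->0 ok
  [5] y  {0,1}  => 1  0->1 ok
  [6] y  {0,1}  => 0  1->0 ok
  [7] x  {2}  => 2  0->2 ok
  [8] y  {0,1}  => 1  2->1 ok
  [9] x  {2}  => 2  1->2 ok
  [10] y  {0,1}  => 0  2->0 ok
  [11] x  {2}  => 2  0->2 ok
  [12] y  {0,1}  => 1  2->1 ok
  [13] y  {0,1}  => 0  1->0 ok
  [14] x  {2}  => 2  0->2 ok
  [15] y  {0,1}  => 0  2->0 ok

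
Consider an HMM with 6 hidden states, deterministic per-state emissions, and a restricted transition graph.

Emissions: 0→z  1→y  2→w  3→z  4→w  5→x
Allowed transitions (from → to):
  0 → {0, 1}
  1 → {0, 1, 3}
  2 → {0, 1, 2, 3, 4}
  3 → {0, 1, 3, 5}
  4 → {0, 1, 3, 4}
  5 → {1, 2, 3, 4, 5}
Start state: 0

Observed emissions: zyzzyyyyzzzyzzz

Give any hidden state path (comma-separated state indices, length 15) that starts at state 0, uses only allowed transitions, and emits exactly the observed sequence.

0,1,3,0,1,1,1,1,3,0,0,1,0,0,0

  [0] z  {0,3}  => 0  start
  [1] y  {1}  => 1  0->1 ok
  [2] z  {0,3}  => 3  1->3 ok
  [3] z  {0,3}  => 0  3->0 ok
  [4] y  {1}  => 1  0->1 ok
  [5] y  {1}  => 1  1->1 ok
  [6] y  {1}  => 1  1->1 ok
  [7] y  {1}  => 1  1->1 ok
  [8] z  {0,3}  => 3  1->3 ok
  [9] z  {0,3}  => 0  3->0 ok
  [10] z  {0,3}  => 0  0->0 ok
  [11] y  {1}  => 1  0->1 ok
  [12] z  {0,3}  => 0  1->0 ok
  [13] z  {0,3}  => 0  0->0 ok
  [14] z  {0,3}  => 0  0->0 ok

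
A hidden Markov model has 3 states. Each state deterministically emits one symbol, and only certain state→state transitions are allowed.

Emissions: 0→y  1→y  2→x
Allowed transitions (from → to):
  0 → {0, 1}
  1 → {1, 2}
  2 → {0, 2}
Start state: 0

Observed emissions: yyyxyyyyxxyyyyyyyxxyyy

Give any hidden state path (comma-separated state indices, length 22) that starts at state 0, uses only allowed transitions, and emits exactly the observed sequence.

  0: obs=y cand={0,1} pick 0 [start]
  1: obs=y cand={0,1} pick 1 [0->1 ok]
  2: obs=y cand={0,1} pick 1 [1->1 ok]
  3: obs=x cand={2} pick 2 [1->2 ok]
  4: obs=y cand={0,1} pick 0 [2->0 ok]
  5: obs=y cand={0,1} pick 0 [0->0 ok]
  6: obs=y cand={0,1} pick 1 [0->1 ok]
  7: obs=y cand={0,1} pick 1 [1->1 ok]
  8: obs=x cand={2} pick 2 [1->2 ok]
  9: obs=x cand={2} pick 2 [2->2 ok]
  10: obs=y cand={0,1} pick 0 [2->0 ok]
  11: obs=y cand={0,1} pick 0 [0->0 ok]
  12: obs=y cand={0,1} pick 0 [0->0 ok]
  13: obs=y cand={0,1} pick 0 [0->0 ok]
  14: obs=y cand={0,1} pick 0 [0->0 ok]
  15: obs=y cand={0,1} pick 0 [0->0 ok]
  16: obs=y cand={0,1} pick 1 [0->1 ok]
  17: obs=x cand={2} pick 2 [1->2 ok]
  18: obs=x cand={2} pick 2 [2->2 ok]
  19: obs=y cand={0,1} pick 0 [2->0 ok]
  20: obs=y cand={0,1} pick 1 [0->1 ok]
  21: obs=y cand={0,1} pick 1 [1->1 ok]

0,1,1,2,0,0,1,1,2,2,0,0,0,0,0,0,1,2,2,0,1,1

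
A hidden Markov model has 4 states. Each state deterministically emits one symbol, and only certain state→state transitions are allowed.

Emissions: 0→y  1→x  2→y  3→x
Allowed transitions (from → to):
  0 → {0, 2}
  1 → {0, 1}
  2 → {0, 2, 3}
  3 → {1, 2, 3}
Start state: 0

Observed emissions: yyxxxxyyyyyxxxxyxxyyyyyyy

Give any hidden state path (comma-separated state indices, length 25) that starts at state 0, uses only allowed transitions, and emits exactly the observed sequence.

0,2,3,3,3,1,0,0,0,0,2,3,3,3,3,2,3,1,0,0,2,2,2,0,2

  t0 'y' -> {0,2}, take 0 (start)
  t1 'y' -> {0,2}, take 2 (0->2 ok)
  t2 'x' -> {1,3}, take 3 (2->3 ok)
  t3 'x' -> {1,3}, take 3 (3->3 ok)
  t4 'x' -> {1,3}, take 3 (3->3 ok)
  t5 'x' -> {1,3}, take 1 (3->1 ok)
  t6 'y' -> {0,2}, take 0 (1->0 ok)
  t7 'y' -> {0,2}, take 0 (0->0 ok)
  t8 'y' -> {0,2}, take 0 (0->0 ok)
  t9 'y' -> {0,2}, take 0 (0->0 ok)
  t10 'y' -> {0,2}, take 2 (0->2 ok)
  t11 'x' -> {1,3}, take 3 (2->3 ok)
  t12 'x' -> {1,3}, take 3 (3->3 ok)
  t13 'x' -> {1,3}, take 3 (3->3 ok)
  t14 'x' -> {1,3}, take 3 (3->3 ok)
  t15 'y' -> {0,2}, take 2 (3->2 ok)
  t16 'x' -> {1,3}, take 3 (2->3 ok)
  t17 'x' -> {1,3}, take 1 (3->1 ok)
  t18 'y' -> {0,2}, take 0 (1->0 ok)
  t19 'y' -> {0,2}, take 0 (0->0 ok)
  t20 'y' -> {0,2}, take 2 (0->2 ok)
  t21 'y' -> {0,2}, take 2 (2->2 ok)
  t22 'y' -> {0,2}, take 2 (2->2 ok)
  t23 'y' -> {0,2}, take 0 (2->0 ok)
  t24 'y' -> {0,2}, take 2 (0->2 ok)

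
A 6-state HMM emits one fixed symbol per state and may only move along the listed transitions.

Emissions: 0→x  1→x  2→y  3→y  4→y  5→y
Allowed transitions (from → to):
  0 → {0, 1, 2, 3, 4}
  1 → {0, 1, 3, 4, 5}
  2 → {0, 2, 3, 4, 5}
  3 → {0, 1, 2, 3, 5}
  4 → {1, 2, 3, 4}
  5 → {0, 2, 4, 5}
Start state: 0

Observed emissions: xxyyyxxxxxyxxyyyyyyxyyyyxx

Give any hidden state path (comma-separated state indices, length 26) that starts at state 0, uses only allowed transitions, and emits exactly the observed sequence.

  t0 'x' -> {0,1}, take 0 (start)
  t1 'x' -> {0,1}, take 1 (0->1 ok)
  t2 'y' -> {2,3,4,5}, take 5 (1->5 ok)
  t3 'y' -> {2,3,4,5}, take 4 (5->4 ok)
  t4 'y' -> {2,3,4,5}, take 2 (4->2 ok)
  t5 'x' -> {0,1}, take 0 (2->0 ok)
  t6 'x' -> {0,1}, take 0 (0->0 ok)
  t7 'x' -> {0,1}, take 1 (0->1 ok)
  t8 'x' -> {0,1}, take 0 (1->0 ok)
  t9 'x' -> {0,1}, take 0 (0->0 ok)
  t10 'y' -> {2,3,4,5}, take 2 (0->2 ok)
  t11 'x' -> {0,1}, take 0 (2->0 ok)
  t12 'x' -> {0,1}, take 1 (0->1 ok)
  t13 'y' -> {2,3,4,5}, take 3 (1->3 ok)
  t14 'y' -> {2,3,4,5}, take 3 (3->3 ok)
  t15 'y' -> {2,3,4,5}, take 2 (3->2 ok)
  t16 'y' -> {2,3,4,5}, take 5 (2->5 ok)
  t17 'y' -> {2,3,4,5}, take 5 (5->5 ok)
  t18 'y' -> {2,3,4,5}, take 5 (5->5 ok)
  t19 'x' -> {0,1}, take 0 (5->0 ok)
  t20 'y' -> {2,3,4,5}, take 3 (0->3 ok)
  t21 'y' -> {2,3,4,5}, take 3 (3->3 ok)
  t22 'y' -> {2,3,4,5}, take 5 (3->5 ok)
  t23 'y' -> {2,3,4,5}, take 2 (5->2 ok)
  t24 'x' -> {0,1}, take 0 (2->0 ok)
  t25 'x' -> {0,1}, take 1 (0->1 ok)

0,1,5,4,2,0,0,1,0,0,2,0,1,3,3,2,5,5,5,0,3,3,5,2,0,1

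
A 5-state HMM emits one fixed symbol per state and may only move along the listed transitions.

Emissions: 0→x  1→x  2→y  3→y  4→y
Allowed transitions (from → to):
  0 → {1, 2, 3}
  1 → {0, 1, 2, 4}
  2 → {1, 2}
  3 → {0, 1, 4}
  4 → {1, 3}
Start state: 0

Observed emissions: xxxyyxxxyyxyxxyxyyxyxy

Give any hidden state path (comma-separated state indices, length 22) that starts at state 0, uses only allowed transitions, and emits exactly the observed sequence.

  [0] x  {0,1}  => 0  start
  [1] x  {0,1}  => 1  0->1 ok
  [2] x  {0,1}  => 1  1->1 ok
  [3] y  {2,3,4}  => 2  1->2 ok
  [4] y  {2,3,4}  => 2  2->2 ok
  [5] x  {0,1}  => 1  2->1 ok
  [6] x  {0,1}  => 0  1->0 ok
  [7] x  {0,1}  => 1  0->1 ok
  [8] y  {2,3,4}  => 4  1->4 ok
  [9] y  {2,3,4}  => 3  4->3 ok
  [10] x  {0,1}  => 1  3->1 ok
  [11] y  {2,3,4}  => 4  1->4 ok
  [12] x  {0,1}  => 1  4->1 ok
  [13] x  {0,1}  => 1  1->1 ok
  [14] y  {2,3,4}  => 4  1->4 ok
  [15] x  {0,1}  => 1  4->1 ok
  [16] y  {2,3,4}  => 2  1->2 ok
  [17] y  {2,3,4}  => 2  2->2 ok
  [18] x  {0,1}  => 1  2->1 ok
  [19] y  {2,3,4}  => 2  1->2 ok
  [20] x  {0,1}  => 1  2->1 ok
  [21] y  {2,3,4}  => 2  1->2 ok

0,1,1,2,2,1,0,1,4,3,1,4,1,1,4,1,2,2,1,2,1,2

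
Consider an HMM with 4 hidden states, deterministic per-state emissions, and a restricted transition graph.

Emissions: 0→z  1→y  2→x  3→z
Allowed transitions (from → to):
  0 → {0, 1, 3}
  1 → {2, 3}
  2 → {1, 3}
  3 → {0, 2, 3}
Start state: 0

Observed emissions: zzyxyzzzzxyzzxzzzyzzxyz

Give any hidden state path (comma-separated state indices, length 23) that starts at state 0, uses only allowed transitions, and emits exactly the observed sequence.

  [0] z  {0,3}  => 0  start
  [1] z  {0,3}  => 0  0->0 ok
  [2] y  {1}  => 1  0->1 ok
  [3] x  {2}  => 2  1->2 ok
  [4] y  {1}  => 1  2->1 ok
  [5] z  {0,3}  => 3  1->3 ok
  [6] z  {0,3}  => 0  3->0 ok
  [7] z  {0,3}  => 3  0->3 ok
  [8] z  {0,3}  => 3  3->3 ok
  [9] x  {2}  => 2  3->2 ok
  [10] y  {1}  => 1  2->1 ok
  [11] z  {0,3}  => 3  1->3 ok
  [12] z  {0,3}  => 3  3->3 ok
  [13] x  {2}  => 2  3->2 ok
  [14] z  {0,3}  => 3  2->3 ok
  [15] z  {0,3}  => 3  3->3 ok
  [16] z  {0,3}  => 0  3->0 ok
  [17] y  {1}  => 1  0->1 ok
  [18] z  {0,3}  => 3  1->3 ok
  [19] z  {0,3}  => 3  3->3 ok
  [20] x  {2}  => 2  3->2 ok
  [21] y  {1}  => 1  2->1 ok
  [22] z  {0,3}  => 3  1->3 ok

0,0,1,2,1,3,0,3,3,2,1,3,3,2,3,3,0,1,3,3,2,1,3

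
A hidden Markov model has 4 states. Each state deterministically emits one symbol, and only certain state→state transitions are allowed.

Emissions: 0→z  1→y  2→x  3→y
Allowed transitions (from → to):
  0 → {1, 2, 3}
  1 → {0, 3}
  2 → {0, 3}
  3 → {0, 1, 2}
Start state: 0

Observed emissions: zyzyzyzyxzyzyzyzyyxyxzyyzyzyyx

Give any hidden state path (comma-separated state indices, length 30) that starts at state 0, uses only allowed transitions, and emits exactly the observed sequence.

  [0] z  {0}  => 0  start
  [1] y  {1,3}  => 3  0->3 ok
  [2] z  {0}  => 0  3->0 ok
  [3] y  {1,3}  => 1  0->1 ok
  [4] z  {0}  => 0  1->0 ok
  [5] y  {1,3}  => 1  0->1 ok
  [6] z  {0}  => 0  1->0 ok
  [7] y  {1,3}  => 3  0->3 ok
  [8] x  {2}  => 2  3->2 ok
  [9] z  {0}  => 0  2->0 ok
  [10] y  {1,3}  => 1  0->1 ok
  [11] z  {0}  => 0  1->0 ok
  [12] y  {1,3}  => 1  0->1 ok
  [13] z  {0}  => 0  1->0 ok
  [14] y  {1,3}  => 1  0->1 ok
  [15] z  {0}  => 0  1->0 ok
  [16] y  {1,3}  => 1  0->1 ok
  [17] y  {1,3}  => 3  1->3 ok
  [18] x  {2}  => 2  3->2 ok
  [19] y  {1,3}  => 3  2->3 ok
  [20] x  {2}  => 2  3->2 ok
  [21] z  {0}  => 0  2->0 ok
  [22] y  {1,3}  => 3  0->3 ok
  [23] y  {1,3}  => 1  3->1 ok
  [24] z  {0}  => 0  1->0 ok
  [25] y  {1,3}  => 3  0->3 ok
  [26] z  {0}  => 0  3->0 ok
  [27] y  {1,3}  => 1  0->1 ok
  [28] y  {1,3}  => 3  1->3 ok
  [29] x  {2}  => 2  3->2 ok

0,3,0,1,0,1,0,3,2,0,1,0,1,0,1,0,1,3,2,3,2,0,3,1,0,3,0,1,3,2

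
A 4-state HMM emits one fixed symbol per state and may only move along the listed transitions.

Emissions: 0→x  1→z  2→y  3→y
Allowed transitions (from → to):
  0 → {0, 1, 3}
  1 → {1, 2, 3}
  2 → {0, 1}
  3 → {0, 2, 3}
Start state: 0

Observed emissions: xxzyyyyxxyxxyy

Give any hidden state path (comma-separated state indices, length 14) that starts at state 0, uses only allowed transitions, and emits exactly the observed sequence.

  0: obs=x cand={0} pick 0 [start]
  1: obs=x cand={0} pick 0 [0->0 ok]
  2: obs=z cand={1} pick 1 [0->1 ok]
  3: obs=y cand={2,3} pick 3 [1->3 ok]
  4: obs=y cand={2,3} pick 3 [3->3 ok]
  5: obs=y cand={2,3} pick 3 [3->3 ok]
  6: obs=y cand={2,3} pick 2 [3->2 ok]
  7: obs=x cand={0} pick 0 [2->0 ok]
  8: obs=x cand={0} pick 0 [0->0 ok]
  9: obs=y cand={2,3} pick 3 [0->3 ok]
  10: obs=x cand={0} pick 0 [3->0 ok]
  11: obs=x cand={0} pick 0 [0->0 ok]
  12: obs=y cand={2,3} pick 3 [0->3 ok]
  13: obs=y cand={2,3} pick 3 [3->3 ok]

0,0,1,3,3,3,2,0,0,3,0,0,3,3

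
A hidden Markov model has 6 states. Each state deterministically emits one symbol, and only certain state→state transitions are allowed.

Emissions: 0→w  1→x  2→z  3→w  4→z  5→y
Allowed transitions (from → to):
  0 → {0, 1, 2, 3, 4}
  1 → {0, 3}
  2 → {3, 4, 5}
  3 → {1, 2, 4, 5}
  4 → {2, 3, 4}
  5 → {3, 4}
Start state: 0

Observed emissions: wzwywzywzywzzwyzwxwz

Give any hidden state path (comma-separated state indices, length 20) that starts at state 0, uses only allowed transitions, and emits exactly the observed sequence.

  t0 'w' -> {0,3}, take 0 (start)
  t1 'z' -> {2,4}, take 4 (0->4 ok)
  t2 'w' -> {0,3}, take 3 (4->3 ok)
  t3 'y' -> {5}, take 5 (3->5 ok)
  t4 'w' -> {0,3}, take 3 (5->3 ok)
  t5 'z' -> {2,4}, take 2 (3->2 ok)
  t6 'y' -> {5}, take 5 (2->5 ok)
  t7 'w' -> {0,3}, take 3 (5->3 ok)
  t8 'z' -> {2,4}, take 2 (3->2 ok)
  t9 'y' -> {5}, take 5 (2->5 ok)
  t10 'w' -> {0,3}, take 3 (5->3 ok)
  t11 'z' -> {2,4}, take 2 (3->2 ok)
  t12 'z' -> {2,4}, take 4 (2->4 ok)
  t13 'w' -> {0,3}, take 3 (4->3 ok)
  t14 'y' -> {5}, take 5 (3->5 ok)
  t15 'z' -> {2,4}, take 4 (5->4 ok)
  t16 'w' -> {0,3}, take 3 (4->3 ok)
  t17 'x' -> {1}, take 1 (3->1 ok)
  t18 'w' -> {0,3}, take 3 (1->3 ok)
  t19 'z' -> {2,4}, take 4 (3->4 ok)

0,4,3,5,3,2,5,3,2,5,3,2,4,3,5,4,3,1,3,4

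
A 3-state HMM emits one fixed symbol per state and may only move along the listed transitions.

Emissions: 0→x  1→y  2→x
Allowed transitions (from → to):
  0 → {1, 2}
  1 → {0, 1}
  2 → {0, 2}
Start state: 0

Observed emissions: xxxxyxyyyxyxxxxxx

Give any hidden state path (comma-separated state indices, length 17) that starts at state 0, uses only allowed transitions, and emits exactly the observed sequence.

  t0 'x' -> {0,2}, take 0 (start)
  t1 'x' -> {0,2}, take 2 (0->2 ok)
  t2 'x' -> {0,2}, take 2 (2->2 ok)
  t3 'x' -> {0,2}, take 0 (2->0 ok)
  t4 'y' -> {1}, take 1 (0->1 ok)
  t5 'x' -> {0,2}, take 0 (1->0 ok)
  t6 'y' -> {1}, take 1 (0->1 ok)
  t7 'y' -> {1}, take 1 (1->1 ok)
  t8 'y' -> {1}, take 1 (1->1 ok)
  t9 'x' -> {0,2}, take 0 (1->0 ok)
  t10 'y' -> {1}, take 1 (0->1 ok)
  t11 'x' -> {0,2}, take 0 (1->0 ok)
  t12 'x' -> {0,2}, take 2 (0->2 ok)
  t13 'x' -> {0,2}, take 2 (2->2 ok)
  t14 'x' -> {0,2}, take 2 (2->2 ok)
  t15 'x' -> {0,2}, take 0 (2->0 ok)
  t16 'x' -> {0,2}, take 2 (0->2 ok)

0,2,2,0,1,0,1,1,1,0,1,0,2,2,2,0,2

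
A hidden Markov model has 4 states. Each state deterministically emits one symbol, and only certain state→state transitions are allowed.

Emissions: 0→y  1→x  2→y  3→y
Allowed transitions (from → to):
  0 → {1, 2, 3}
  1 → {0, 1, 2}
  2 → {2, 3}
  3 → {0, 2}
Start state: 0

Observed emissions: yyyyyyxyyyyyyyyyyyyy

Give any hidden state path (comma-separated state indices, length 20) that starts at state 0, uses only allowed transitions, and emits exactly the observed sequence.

0,3,2,2,3,0,1,0,3,2,3,2,3,0,2,2,2,2,2,2

  pos 0: y in {0,2,3}, choose 0; start
  pos 1: y in {0,2,3}, choose 3; 0->3 ok
  pos 2: y in {0,2,3}, choose 2; 3->2 ok
  pos 3: y in {0,2,3}, choose 2; 2->2 ok
  pos 4: y in {0,2,3}, choose 3; 2->3 ok
  pos 5: y in {0,2,3}, choose 0; 3->0 ok
  pos 6: x in {1}, choose 1; 0->1 ok
  pos 7: y in {0,2,3}, choose 0; 1->0 ok
  pos 8: y in {0,2,3}, choose 3; 0->3 ok
  pos 9: y in {0,2,3}, choose 2; 3->2 ok
  pos 10: y in {0,2,3}, choose 3; 2->3 ok
  pos 11: y in {0,2,3}, choose 2; 3->2 ok
  pos 12: y in {0,2,3}, choose 3; 2->3 ok
  pos 13: y in {0,2,3}, choose 0; 3->0 ok
  pos 14: y in {0,2,3}, choose 2; 0->2 ok
  pos 15: y in {0,2,3}, choose 2; 2->2 ok
  pos 16: y in {0,2,3}, choose 2; 2->2 ok
  pos 17: y in {0,2,3}, choose 2; 2->2 ok
  pos 18: y in {0,2,3}, choose 2; 2->2 ok
  pos 19: y in {0,2,3}, choose 2; 2->2 ok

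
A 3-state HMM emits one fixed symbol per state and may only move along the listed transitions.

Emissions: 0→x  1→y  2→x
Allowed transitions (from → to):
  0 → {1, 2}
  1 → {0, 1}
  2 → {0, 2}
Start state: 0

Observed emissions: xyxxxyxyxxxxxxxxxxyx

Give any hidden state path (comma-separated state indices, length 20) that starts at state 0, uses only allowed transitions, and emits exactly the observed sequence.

  [0] x  {0,2}  => 0  start
  [1] y  {1}  => 1  0->1 ok
  [2] x  {0,2}  => 0  1->0 ok
  [3] x  {0,2}  => 2  0->2 ok
  [4] x  {0,2}  => 0  2->0 ok
  [5] y  {1}  => 1  0->1 ok
  [6] x  {0,2}  => 0  1->0 ok
  [7] y  {1}  => 1  0->1 ok
  [8] x  {0,2}  => 0  1->0 ok
  [9] x  {0,2}  => 2  0->2 ok
  [10] x  {0,2}  => 2  2->2 ok
  [11] x  {0,2}  => 2  2->2 ok
  [12] x  {0,2}  => 0  2->0 ok
  [13] x  {0,2}  => 2  0->2 ok
  [14] x  {0,2}  => 2  2->2 ok
  [15] x  {0,2}  => 0  2->0 ok
  [16] x  {0,2}  => 2  0->2 ok
  [17] x  {0,2}  => 0  2->0 ok
  [18] y  {1}  => 1  0->1 ok
  [19] x  {0,2}  => 0  1->0 ok

0,1,0,2,0,1,0,1,0,2,2,2,0,2,2,0,2,0,1,0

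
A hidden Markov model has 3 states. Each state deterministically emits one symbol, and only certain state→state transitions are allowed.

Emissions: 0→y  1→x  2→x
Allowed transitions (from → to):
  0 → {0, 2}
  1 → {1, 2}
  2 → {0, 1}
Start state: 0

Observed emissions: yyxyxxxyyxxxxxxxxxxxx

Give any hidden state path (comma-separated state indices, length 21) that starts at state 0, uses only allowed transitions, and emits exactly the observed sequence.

0,0,2,0,2,1,2,0,0,2,1,1,2,1,2,1,1,1,2,1,1

  pos 0: y in {0}, choose 0; start
  pos 1: y in {0}, choose 0; 0->0 ok
  pos 2: x in {1,2}, choose 2; 0->2 ok
  pos 3: y in {0}, choose 0; 2->0 ok
  pos 4: x in {1,2}, choose 2; 0->2 ok
  pos 5: x in {1,2}, choose 1; 2->1 ok
  pos 6: x in {1,2}, choose 2; 1->2 ok
  pos 7: y in {0}, choose 0; 2->0 ok
  pos 8: y in {0}, choose 0; 0->0 ok
  pos 9: x in {1,2}, choose 2; 0->2 ok
  pos 10: x in {1,2}, choose 1; 2->1 ok
  pos 11: x in {1,2}, choose 1; 1->1 ok
  pos 12: x in {1,2}, choose 2; 1->2 ok
  pos 13: x in {1,2}, choose 1; 2->1 ok
  pos 14: x in {1,2}, choose 2; 1->2 ok
  pos 15: x in {1,2}, choose 1; 2->1 ok
  pos 16: x in {1,2}, choose 1; 1->1 ok
  pos 17: x in {1,2}, choose 1; 1->1 ok
  pos 18: x in {1,2}, choose 2; 1->2 ok
  pos 19: x in {1,2}, choose 1; 2->1 ok
  pos 20: x in {1,2}, choose 1; 1->1 ok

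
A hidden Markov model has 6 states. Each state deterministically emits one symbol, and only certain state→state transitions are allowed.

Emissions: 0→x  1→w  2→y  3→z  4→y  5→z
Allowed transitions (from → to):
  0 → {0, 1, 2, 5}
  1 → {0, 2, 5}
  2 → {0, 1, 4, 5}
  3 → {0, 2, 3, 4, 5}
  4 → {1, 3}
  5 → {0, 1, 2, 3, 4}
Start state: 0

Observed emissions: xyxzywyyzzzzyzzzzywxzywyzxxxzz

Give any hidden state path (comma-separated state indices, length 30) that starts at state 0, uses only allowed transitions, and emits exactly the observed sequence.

  pos 0: x in {0}, choose 0; start
  pos 1: y in {2,4}, choose 2; 0->2 ok
  pos 2: x in {0}, choose 0; 2->0 ok
  pos 3: z in {3,5}, choose 5; 0->5 ok
  pos 4: y in {2,4}, choose 2; 5->2 ok
  pos 5: w in {1}, choose 1; 2->1 ok
  pos 6: y in {2,4}, choose 2; 1->2 ok
  pos 7: y in {2,4}, choose 4; 2->4 ok
  pos 8: z in {3,5}, choose 3; 4->3 ok
  pos 9: z in {3,5}, choose 3; 3->3 ok
  pos 10: z in {3,5}, choose 3; 3->3 ok
  pos 11: z in {3,5}, choose 3; 3->3 ok
  pos 12: y in {2,4}, choose 4; 3->4 ok
  pos 13: z in {3,5}, choose 3; 4->3 ok
  pos 14: z in {3,5}, choose 3; 3->3 ok
  pos 15: z in {3,5}, choose 3; 3->3 ok
  pos 16: z in {3,5}, choose 3; 3->3 ok
  pos 17: y in {2,4}, choose 4; 3->4 ok
  pos 18: w in {1}, choose 1; 4->1 ok
  pos 19: x in {0}, choose 0; 1->0 ok
  pos 20: z in {3,5}, choose 5; 0->5 ok
  pos 21: y in {2,4}, choose 2; 5->2 ok
  pos 22: w in {1}, choose 1; 2->1 ok
  pos 23: y in {2,4}, choose 2; 1->2 ok
  pos 24: z in {3,5}, choose 5; 2->5 ok
  pos 25: x in {0}, choose 0; 5->0 ok
  pos 26: x in {0}, choose 0; 0->0 ok
  pos 27: x in {0}, choose 0; 0->0 ok
  pos 28: z in {3,5}, choose 5; 0->5 ok
  pos 29: z in {3,5}, choose 3; 5->3 ok

0,2,0,5,2,1,2,4,3,3,3,3,4,3,3,3,3,4,1,0,5,2,1,2,5,0,0,0,5,3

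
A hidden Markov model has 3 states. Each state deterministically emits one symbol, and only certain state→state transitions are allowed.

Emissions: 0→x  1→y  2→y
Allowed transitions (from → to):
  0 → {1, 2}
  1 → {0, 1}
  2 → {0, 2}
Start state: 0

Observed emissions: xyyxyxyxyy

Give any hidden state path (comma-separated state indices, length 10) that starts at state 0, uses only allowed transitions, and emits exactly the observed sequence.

  t0 'x' -> {0}, take 0 (start)
  t1 'y' -> {1,2}, take 1 (0->1 ok)
  t2 'y' -> {1,2}, take 1 (1->1 ok)
  t3 'x' -> {0}, take 0 (1->0 ok)
  t4 'y' -> {1,2}, take 1 (0->1 ok)
  t5 'x' -> {0}, take 0 (1->0 ok)
  t6 'y' -> {1,2}, take 2 (0->2 ok)
  t7 'x' -> {0}, take 0 (2->0 ok)
  t8 'y' -> {1,2}, take 2 (0->2 ok)
  t9 'y' -> {1,2}, take 2 (2->2 ok)

0,1,1,0,1,0,2,0,2,2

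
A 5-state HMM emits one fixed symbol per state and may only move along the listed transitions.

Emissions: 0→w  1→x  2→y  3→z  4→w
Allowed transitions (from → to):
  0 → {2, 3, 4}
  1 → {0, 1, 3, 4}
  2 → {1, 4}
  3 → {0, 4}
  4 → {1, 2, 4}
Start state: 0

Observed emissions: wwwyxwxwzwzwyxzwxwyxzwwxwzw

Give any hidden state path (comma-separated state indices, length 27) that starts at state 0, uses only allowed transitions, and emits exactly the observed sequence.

  [0] w  {0,4}  => 0  start
  [1] w  {0,4}  => 4  0->4 ok
  [2] w  {0,4}  => 4  4->4 ok
  [3] y  {2}  => 2  4->2 ok
  [4] x  {1}  => 1  2->1 ok
  [5] w  {0,4}  => 4  1->4 ok
  [6] x  {1}  => 1  4->1 ok
  [7] w  {0,4}  => 0  1->0 ok
  [8] z  {3}  => 3  0->3 ok
  [9] w  {0,4}  => 0  3->0 ok
  [10] z  {3}  => 3  0->3 ok
  [11] w  {0,4}  => 0  3->0 ok
  [12] y  {2}  => 2  0->2 ok
  [13] x  {1}  => 1  2->1 ok
  [14] z  {3}  => 3  1->3 ok
  [15] w  {0,4}  => 4  3->4 ok
  [16] x  {1}  => 1  4->1 ok
  [17] w  {0,4}  => 0  1->0 ok
  [18] y  {2}  => 2  0->2 ok
  [19] x  {1}  => 1  2->1 ok
  [20] z  {3}  => 3  1->3 ok
  [21] w  {0,4}  => 4  3->4 ok
  [22] w  {0,4}  => 4  4->4 ok
  [23] x  {1}  => 1  4->1 ok
  [24] w  {0,4}  => 0  1->0 ok
  [25] z  {3}  => 3  0->3 ok
  [26] w  {0,4}  => 4  3->4 ok

0,4,4,2,1,4,1,0,3,0,3,0,2,1,3,4,1,0,2,1,3,4,4,1,0,3,4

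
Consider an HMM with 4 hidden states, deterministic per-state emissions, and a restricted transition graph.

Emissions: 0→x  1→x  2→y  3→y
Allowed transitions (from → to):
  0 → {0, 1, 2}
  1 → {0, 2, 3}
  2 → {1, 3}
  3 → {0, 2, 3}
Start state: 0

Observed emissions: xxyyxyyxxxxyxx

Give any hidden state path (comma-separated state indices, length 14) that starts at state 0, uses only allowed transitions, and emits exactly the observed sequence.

0,1,3,2,1,3,2,1,0,1,0,2,1,0

  t0 'x' -> {0,1}, take 0 (start)
  t1 'x' -> {0,1}, take 1 (0->1 ok)
  t2 'y' -> {2,3}, take 3 (1->3 ok)
  t3 'y' -> {2,3}, take 2 (3->2 ok)
  t4 'x' -> {0,1}, take 1 (2->1 ok)
  t5 'y' -> {2,3}, take 3 (1->3 ok)
  t6 'y' -> {2,3}, take 2 (3->2 ok)
  t7 'x' -> {0,1}, take 1 (2->1 ok)
  t8 'x' -> {0,1}, take 0 (1->0 ok)
  t9 'x' -> {0,1}, take 1 (0->1 ok)
  t10 'x' -> {0,1}, take 0 (1->0 ok)
  t11 'y' -> {2,3}, take 2 (0->2 ok)
  t12 'x' -> {0,1}, take 1 (2->1 ok)
  t13 'x' -> {0,1}, take 0 (1->0 ok)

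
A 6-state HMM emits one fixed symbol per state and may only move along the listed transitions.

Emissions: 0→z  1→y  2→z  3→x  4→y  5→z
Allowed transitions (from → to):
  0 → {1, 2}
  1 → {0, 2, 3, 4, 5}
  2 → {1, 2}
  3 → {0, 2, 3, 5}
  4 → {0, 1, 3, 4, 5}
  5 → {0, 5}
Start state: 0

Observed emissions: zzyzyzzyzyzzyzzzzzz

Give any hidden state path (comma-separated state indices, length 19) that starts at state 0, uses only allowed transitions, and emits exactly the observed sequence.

  [0] z  {0,2,5}  => 0  start
  [1] z  {0,2,5}  => 2  0->2 ok
  [2] y  {1,4}  => 1  2->1 ok
  [3] z  {0,2,5}  => 2  1->2 ok
  [4] y  {1,4}  => 1  2->1 ok
  [5] z  {0,2,5}  => 5  1->5 ok
  [6] z  {0,2,5}  => 0  5->0 ok
  [7] y  {1,4}  => 1  0->1 ok
  [8] z  {0,2,5}  => 2  1->2 ok
  [9] y  {1,4}  => 1  2->1 ok
  [10] z  {0,2,5}  => 5  1->5 ok
  [11] z  {0,2,5}  => 0  5->0 ok
  [12] y  {1,4}  => 1  0->1 ok
  [13] z  {0,2,5}  => 5  1->5 ok
  [14] z  {0,2,5}  => 5  5->5 ok
  [15] z  {0,2,5}  => 0  5->0 ok
  [16] z  {0,2,5}  => 2  0->2 ok
  [17] z  {0,2,5}  => 2  2->2 ok
  [18] z  {0,2,5}  => 2  2->2 ok

0,2,1,2,1,5,0,1,2,1,5,0,1,5,5,0,2,2,2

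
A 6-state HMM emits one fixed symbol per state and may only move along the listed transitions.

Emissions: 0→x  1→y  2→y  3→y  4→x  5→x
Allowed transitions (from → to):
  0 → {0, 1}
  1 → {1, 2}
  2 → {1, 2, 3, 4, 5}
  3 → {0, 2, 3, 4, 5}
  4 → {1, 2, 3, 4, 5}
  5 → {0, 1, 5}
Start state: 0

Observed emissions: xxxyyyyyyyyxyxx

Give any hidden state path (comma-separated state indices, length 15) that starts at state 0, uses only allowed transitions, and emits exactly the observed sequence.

0,0,0,1,2,3,3,2,3,2,2,4,3,5,5

  pos 0: x in {0,4,5}, choose 0; start
  pos 1: x in {0,4,5}, choose 0; 0->0 ok
  pos 2: x in {0,4,5}, choose 0; 0->0 ok
  pos 3: y in {1,2,3}, choose 1; 0->1 ok
  pos 4: y in {1,2,3}, choose 2; 1->2 ok
  pos 5: y in {1,2,3}, choose 3; 2->3 ok
  pos 6: y in {1,2,3}, choose 3; 3->3 ok
  pos 7: y in {1,2,3}, choose 2; 3->2 ok
  pos 8: y in {1,2,3}, choose 3; 2->3 ok
  pos 9: y in {1,2,3}, choose 2; 3->2 ok
  pos 10: y in {1,2,3}, choose 2; 2->2 ok
  pos 11: x in {0,4,5}, choose 4; 2->4 ok
  pos 12: y in {1,2,3}, choose 3; 4->3 ok
  pos 13: x in {0,4,5}, choose 5; 3->5 ok
  pos 14: x in {0,4,5}, choose 5; 5->5 ok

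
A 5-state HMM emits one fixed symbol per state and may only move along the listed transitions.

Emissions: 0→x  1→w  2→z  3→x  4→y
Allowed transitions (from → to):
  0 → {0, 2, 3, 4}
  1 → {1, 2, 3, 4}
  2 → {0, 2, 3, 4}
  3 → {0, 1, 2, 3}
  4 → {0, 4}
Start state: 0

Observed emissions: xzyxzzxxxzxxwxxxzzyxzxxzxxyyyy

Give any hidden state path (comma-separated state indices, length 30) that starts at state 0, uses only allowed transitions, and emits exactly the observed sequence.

  t0 'x' -> {0,3}, take 0 (start)
  t1 'z' -> {2}, take 2 (0->2 ok)
  t2 'y' -> {4}, take 4 (2->4 ok)
  t3 'x' -> {0,3}, take 0 (4->0 ok)
  t4 'z' -> {2}, take 2 (0->2 ok)
  t5 'z' -> {2}, take 2 (2->2 ok)
  t6 'x' -> {0,3}, take 0 (2->0 ok)
  t7 'x' -> {0,3}, take 3 (0->3 ok)
  t8 'x' -> {0,3}, take 0 (3->0 ok)
  t9 'z' -> {2}, take 2 (0->2 ok)
  t10 'x' -> {0,3}, take 3 (2->3 ok)
  t11 'x' -> {0,3}, take 3 (3->3 ok)
  t12 'w' -> {1}, take 1 (3->1 ok)
  t13 'x' -> {0,3}, take 3 (1->3 ok)
  t14 'x' -> {0,3}, take 0 (3->0 ok)
  t15 'x' -> {0,3}, take 0 (0->0 ok)
  t16 'z' -> {2}, take 2 (0->2 ok)
  t17 'z' -> {2}, take 2 (2->2 ok)
  t18 'y' -> {4}, take 4 (2->4 ok)
  t19 'x' -> {0,3}, take 0 (4->0 ok)
  t20 'z' -> {2}, take 2 (0->2 ok)
  t21 'x' -> {0,3}, take 0 (2->0 ok)
  t22 'x' -> {0,3}, take 0 (0->0 ok)
  t23 'z' -> {2}, take 2 (0->2 ok)
  t24 'x' -> {0,3}, take 3 (2->3 ok)
  t25 'x' -> {0,3}, take 0 (3->0 ok)
  t26 'y' -> {4}, take 4 (0->4 ok)
  t27 'y' -> {4}, take 4 (4->4 ok)
  t28 'y' -> {4}, take 4 (4->4 ok)
  t29 'y' -> {4}, take 4 (4->4 ok)

0,2,4,0,2,2,0,3,0,2,3,3,1,3,0,0,2,2,4,0,2,0,0,2,3,0,4,4,4,4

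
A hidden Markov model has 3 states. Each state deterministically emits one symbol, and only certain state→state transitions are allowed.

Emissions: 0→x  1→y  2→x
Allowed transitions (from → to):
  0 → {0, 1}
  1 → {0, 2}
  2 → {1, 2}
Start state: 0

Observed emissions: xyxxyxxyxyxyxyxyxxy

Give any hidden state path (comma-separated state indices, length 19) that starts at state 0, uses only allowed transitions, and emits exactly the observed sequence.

0,1,2,2,1,2,2,1,2,1,0,1,0,1,2,1,0,0,1

  t0 'x' -> {0,2}, take 0 (start)
  t1 'y' -> {1}, take 1 (0->1 ok)
  t2 'x' -> {0,2}, take 2 (1->2 ok)
  t3 'x' -> {0,2}, take 2 (2->2 ok)
  t4 'y' -> {1}, take 1 (2->1 ok)
  t5 'x' -> {0,2}, take 2 (1->2 ok)
  t6 'x' -> {0,2}, take 2 (2->2 ok)
  t7 'y' -> {1}, take 1 (2->1 ok)
  t8 'x' -> {0,2}, take 2 (1->2 ok)
  t9 'y' -> {1}, take 1 (2->1 ok)
  t10 'x' -> {0,2}, take 0 (1->0 ok)
  t11 'y' -> {1}, take 1 (0->1 ok)
  t12 'x' -> {0,2}, take 0 (1->0 ok)
  t13 'y' -> {1}, take 1 (0->1 ok)
  t14 'x' -> {0,2}, take 2 (1->2 ok)
  t15 'y' -> {1}, take 1 (2->1 ok)
  t16 'x' -> {0,2}, take 0 (1->0 ok)
  t17 'x' -> {0,2}, take 0 (0->0 ok)
  t18 'y' -> {1}, take 1 (0->1 ok)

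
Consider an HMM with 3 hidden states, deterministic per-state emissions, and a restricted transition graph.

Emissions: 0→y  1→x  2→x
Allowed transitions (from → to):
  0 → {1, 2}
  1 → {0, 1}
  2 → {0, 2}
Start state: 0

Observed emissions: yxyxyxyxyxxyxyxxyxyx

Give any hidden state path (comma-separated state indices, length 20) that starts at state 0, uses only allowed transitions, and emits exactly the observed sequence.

  0: obs=y cand={0} pick 0 [start]
  1: obs=x cand={1,2} pick 2 [0->2 ok]
  2: obs=y cand={0} pick 0 [2->0 ok]
  3: obs=x cand={1,2} pick 2 [0->2 ok]
  4: obs=y cand={0} pick 0 [2->0 ok]
  5: obs=x cand={1,2} pick 2 [0->2 ok]
  6: obs=y cand={0} pick 0 [2->0 ok]
  7: obs=x cand={1,2} pick 2 [0->2 ok]
  8: obs=y cand={0} pick 0 [2->0 ok]
  9: obs=x cand={1,2} pick 2 [0->2 ok]
  10: obs=x cand={1,2} pick 2 [2->2 ok]
  11: obs=y cand={0} pick 0 [2->0 ok]
  12: obs=x cand={1,2} pick 2 [0->2 ok]
  13: obs=y cand={0} pick 0 [2->0 ok]
  14: obs=x cand={1,2} pick 1 [0->1 ok]
  15: obs=x cand={1,2} pick 1 [1->1 ok]
  16: obs=y cand={0} pick 0 [1->0 ok]
  17: obs=x cand={1,2} pick 1 [0->1 ok]
  18: obs=y cand={0} pick 0 [1->0 ok]
  19: obs=x cand={1,2} pick 2 [0->2 ok]

0,2,0,2,0,2,0,2,0,2,2,0,2,0,1,1,0,1,0,2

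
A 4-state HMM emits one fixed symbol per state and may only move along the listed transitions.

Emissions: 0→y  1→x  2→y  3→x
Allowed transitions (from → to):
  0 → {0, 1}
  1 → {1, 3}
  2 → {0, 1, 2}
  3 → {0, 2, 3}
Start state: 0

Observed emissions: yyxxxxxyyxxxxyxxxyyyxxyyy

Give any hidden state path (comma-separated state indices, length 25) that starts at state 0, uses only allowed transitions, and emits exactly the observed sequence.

  pos 0: y in {0,2}, choose 0; start
  pos 1: y in {0,2}, choose 0; 0->0 ok
  pos 2: x in {1,3}, choose 1; 0->1 ok
  pos 3: x in {1,3}, choose 1; 1->1 ok
  pos 4: x in {1,3}, choose 1; 1->1 ok
  pos 5: x in {1,3}, choose 1; 1->1 ok
  pos 6: x in {1,3}, choose 3; 1->3 ok
  pos 7: y in {0,2}, choose 0; 3->0 ok
  pos 8: y in {0,2}, choose 0; 0->0 ok
  pos 9: x in {1,3}, choose 1; 0->1 ok
  pos 10: x in {1,3}, choose 1; 1->1 ok
  pos 11: x in {1,3}, choose 1; 1->1 ok
  pos 12: x in {1,3}, choose 3; 1->3 ok
  pos 13: y in {0,2}, choose 0; 3->0 ok
  pos 14: x in {1,3}, choose 1; 0->1 ok
  pos 15: x in {1,3}, choose 3; 1->3 ok
  pos 16: x in {1,3}, choose 3; 3->3 ok
  pos 17: y in {0,2}, choose 0; 3->0 ok
  pos 18: y in {0,2}, choose 0; 0->0 ok
  pos 19: y in {0,2}, choose 0; 0->0 ok
  pos 20: x in {1,3}, choose 1; 0->1 ok
  pos 21: x in {1,3}, choose 3; 1->3 ok
  pos 22: y in {0,2}, choose 2; 3->2 ok
  pos 23: y in {0,2}, choose 0; 2->0 ok
  pos 24: y in {0,2}, choose 0; 0->0 ok

0,0,1,1,1,1,3,0,0,1,1,1,3,0,1,3,3,0,0,0,1,3,2,0,0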